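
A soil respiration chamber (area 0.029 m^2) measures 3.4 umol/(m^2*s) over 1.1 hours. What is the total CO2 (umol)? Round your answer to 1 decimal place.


Step 1: Convert time to seconds: 1.1 hr * 3600 = 3960.0 s
Step 2: Total = flux * area * time_s
Step 3: Total = 3.4 * 0.029 * 3960.0
Step 4: Total = 390.5 umol

390.5


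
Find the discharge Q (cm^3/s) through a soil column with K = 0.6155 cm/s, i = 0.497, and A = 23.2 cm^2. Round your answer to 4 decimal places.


Step 1: Apply Darcy's law: Q = K * i * A
Step 2: Q = 0.6155 * 0.497 * 23.2
Step 3: Q = 7.097 cm^3/s

7.097


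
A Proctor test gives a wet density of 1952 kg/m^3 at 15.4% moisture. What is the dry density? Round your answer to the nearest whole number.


Step 1: Dry density = wet density / (1 + w/100)
Step 2: Dry density = 1952 / (1 + 15.4/100)
Step 3: Dry density = 1952 / 1.154
Step 4: Dry density = 1692 kg/m^3

1692


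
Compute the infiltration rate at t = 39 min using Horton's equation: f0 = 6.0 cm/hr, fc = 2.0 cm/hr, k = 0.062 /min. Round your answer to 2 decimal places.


Step 1: f = fc + (f0 - fc) * exp(-k * t)
Step 2: exp(-0.062 * 39) = 0.0891
Step 3: f = 2.0 + (6.0 - 2.0) * 0.0891
Step 4: f = 2.0 + 4.0 * 0.0891
Step 5: f = 2.36 cm/hr

2.36


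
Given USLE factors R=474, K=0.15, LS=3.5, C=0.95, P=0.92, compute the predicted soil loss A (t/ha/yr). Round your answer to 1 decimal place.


Step 1: A = R * K * LS * C * P
Step 2: R * K = 474 * 0.15 = 71.1
Step 3: (R*K) * LS = 71.1 * 3.5 = 248.85
Step 4: * C * P = 248.85 * 0.95 * 0.92 = 217.5
Step 5: A = 217.5 t/(ha*yr)

217.5


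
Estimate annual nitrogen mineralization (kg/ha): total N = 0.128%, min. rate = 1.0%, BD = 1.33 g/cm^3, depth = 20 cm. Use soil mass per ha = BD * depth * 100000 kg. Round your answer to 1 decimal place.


Step 1: Soil mass per ha = BD * depth * 100000 = 1.33 * 20 * 100000 = 2660000 kg
Step 2: Total N pool = soil mass * N%/100 = 2660000 * 0.128/100 = 3404.8 kg/ha
Step 3: N mineralized = N pool * rate%/100 = 3404.8 * 1.0/100 = 34.0 kg/ha/yr

34.0


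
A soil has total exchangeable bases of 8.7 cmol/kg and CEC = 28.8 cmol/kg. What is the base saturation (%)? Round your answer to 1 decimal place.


Step 1: BS = 100 * (sum of bases) / CEC
Step 2: BS = 100 * 8.7 / 28.8
Step 3: BS = 30.2%

30.2


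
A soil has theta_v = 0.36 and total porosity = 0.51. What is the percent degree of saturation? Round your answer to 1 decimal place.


Step 1: S = 100 * theta_v / n
Step 2: S = 100 * 0.36 / 0.51
Step 3: S = 70.6%

70.6


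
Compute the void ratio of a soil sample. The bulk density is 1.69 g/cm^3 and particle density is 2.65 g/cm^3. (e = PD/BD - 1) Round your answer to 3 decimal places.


Step 1: e = PD / BD - 1
Step 2: e = 2.65 / 1.69 - 1
Step 3: e = 1.56805 - 1
Step 4: e = 0.568

0.568


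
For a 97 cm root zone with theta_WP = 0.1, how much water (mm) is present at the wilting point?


Step 1: Water (mm) = theta_WP * depth * 10
Step 2: Water = 0.1 * 97 * 10
Step 3: Water = 97.0 mm

97.0


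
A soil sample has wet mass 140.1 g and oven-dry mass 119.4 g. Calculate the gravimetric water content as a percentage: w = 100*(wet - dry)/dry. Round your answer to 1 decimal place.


Step 1: Water mass = wet - dry = 140.1 - 119.4 = 20.7 g
Step 2: w = 100 * water mass / dry mass
Step 3: w = 100 * 20.7 / 119.4 = 17.3%

17.3


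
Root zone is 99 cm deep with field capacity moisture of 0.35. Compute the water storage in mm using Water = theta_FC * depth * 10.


Step 1: Water (mm) = theta_FC * depth (cm) * 10
Step 2: Water = 0.35 * 99 * 10
Step 3: Water = 346.5 mm

346.5


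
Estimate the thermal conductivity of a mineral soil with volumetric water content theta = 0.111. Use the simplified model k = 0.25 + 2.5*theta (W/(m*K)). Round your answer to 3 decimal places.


Step 1: k = 0.25 + 2.5 * theta
Step 2: k = 0.25 + 2.5 * 0.111
Step 3: k = 0.25 + 0.278
Step 4: k = 0.528 W/(m*K)

0.528


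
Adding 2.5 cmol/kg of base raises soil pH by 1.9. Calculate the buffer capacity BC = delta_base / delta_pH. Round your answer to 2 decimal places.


Step 1: BC = change in base / change in pH
Step 2: BC = 2.5 / 1.9
Step 3: BC = 1.32 cmol/(kg*pH unit)

1.32


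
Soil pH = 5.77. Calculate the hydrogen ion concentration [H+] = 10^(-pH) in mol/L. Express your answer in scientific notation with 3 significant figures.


Step 1: [H+] = 10^(-pH)
Step 2: [H+] = 10^(-5.77)
Step 3: [H+] = 1.70e-06 mol/L

1.70e-06


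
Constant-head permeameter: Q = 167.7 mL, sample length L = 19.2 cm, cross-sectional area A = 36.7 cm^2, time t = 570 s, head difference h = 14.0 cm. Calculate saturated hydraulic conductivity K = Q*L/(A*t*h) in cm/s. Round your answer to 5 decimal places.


Step 1: K = Q * L / (A * t * h)
Step 2: Numerator = 167.7 * 19.2 = 3219.84
Step 3: Denominator = 36.7 * 570 * 14.0 = 292866.0
Step 4: K = 3219.84 / 292866.0 = 0.01099 cm/s

0.01099


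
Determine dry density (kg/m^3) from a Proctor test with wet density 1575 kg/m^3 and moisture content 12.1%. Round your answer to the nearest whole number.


Step 1: Dry density = wet density / (1 + w/100)
Step 2: Dry density = 1575 / (1 + 12.1/100)
Step 3: Dry density = 1575 / 1.121
Step 4: Dry density = 1405 kg/m^3

1405


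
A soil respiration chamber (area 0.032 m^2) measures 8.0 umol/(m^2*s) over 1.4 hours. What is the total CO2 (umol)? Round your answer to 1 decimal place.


Step 1: Convert time to seconds: 1.4 hr * 3600 = 5040.0 s
Step 2: Total = flux * area * time_s
Step 3: Total = 8.0 * 0.032 * 5040.0
Step 4: Total = 1290.2 umol

1290.2


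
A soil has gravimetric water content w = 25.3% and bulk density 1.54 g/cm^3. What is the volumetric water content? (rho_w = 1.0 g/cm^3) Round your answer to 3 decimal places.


Step 1: theta = (w / 100) * BD / rho_w
Step 2: theta = (25.3 / 100) * 1.54 / 1.0
Step 3: theta = 0.253 * 1.54
Step 4: theta = 0.39

0.39


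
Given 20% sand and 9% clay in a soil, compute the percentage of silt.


Step 1: sand + silt + clay = 100%
Step 2: silt = 100 - sand - clay
Step 3: silt = 100 - 20 - 9
Step 4: silt = 71%

71


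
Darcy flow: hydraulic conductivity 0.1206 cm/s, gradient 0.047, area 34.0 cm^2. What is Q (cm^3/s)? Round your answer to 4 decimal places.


Step 1: Apply Darcy's law: Q = K * i * A
Step 2: Q = 0.1206 * 0.047 * 34.0
Step 3: Q = 0.1927 cm^3/s

0.1927


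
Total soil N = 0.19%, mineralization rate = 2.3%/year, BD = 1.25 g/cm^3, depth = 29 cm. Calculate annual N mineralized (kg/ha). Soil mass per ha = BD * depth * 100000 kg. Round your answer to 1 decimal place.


Step 1: Soil mass per ha = BD * depth * 100000 = 1.25 * 29 * 100000 = 3625000 kg
Step 2: Total N pool = soil mass * N%/100 = 3625000 * 0.19/100 = 6887.5 kg/ha
Step 3: N mineralized = N pool * rate%/100 = 6887.5 * 2.3/100 = 158.4 kg/ha/yr

158.4


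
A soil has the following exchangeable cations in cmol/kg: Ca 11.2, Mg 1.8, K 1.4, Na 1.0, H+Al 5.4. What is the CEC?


Step 1: CEC = Ca + Mg + K + Na + (H+Al)
Step 2: CEC = 11.2 + 1.8 + 1.4 + 1.0 + 5.4
Step 3: CEC = 20.8 cmol/kg

20.8


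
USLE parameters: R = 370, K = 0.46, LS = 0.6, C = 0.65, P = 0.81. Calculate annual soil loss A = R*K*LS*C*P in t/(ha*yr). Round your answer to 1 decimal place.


Step 1: A = R * K * LS * C * P
Step 2: R * K = 370 * 0.46 = 170.2
Step 3: (R*K) * LS = 170.2 * 0.6 = 102.12
Step 4: * C * P = 102.12 * 0.65 * 0.81 = 53.8
Step 5: A = 53.8 t/(ha*yr)

53.8


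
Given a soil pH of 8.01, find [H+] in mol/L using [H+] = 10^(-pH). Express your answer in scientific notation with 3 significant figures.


Step 1: [H+] = 10^(-pH)
Step 2: [H+] = 10^(-8.01)
Step 3: [H+] = 9.77e-09 mol/L

9.77e-09


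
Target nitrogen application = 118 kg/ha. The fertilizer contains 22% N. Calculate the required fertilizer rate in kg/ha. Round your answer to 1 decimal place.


Step 1: Fertilizer rate = target N / (N content / 100)
Step 2: Rate = 118 / (22 / 100)
Step 3: Rate = 118 / 0.22
Step 4: Rate = 536.4 kg/ha

536.4


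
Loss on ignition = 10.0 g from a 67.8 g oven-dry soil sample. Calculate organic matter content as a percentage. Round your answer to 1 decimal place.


Step 1: OM% = 100 * LOI / sample mass
Step 2: OM = 100 * 10.0 / 67.8
Step 3: OM = 14.7%

14.7


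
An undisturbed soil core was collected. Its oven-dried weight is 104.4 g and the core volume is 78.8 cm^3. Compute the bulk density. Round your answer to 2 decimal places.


Step 1: Identify the formula: BD = dry mass / volume
Step 2: Substitute values: BD = 104.4 / 78.8
Step 3: BD = 1.32 g/cm^3

1.32


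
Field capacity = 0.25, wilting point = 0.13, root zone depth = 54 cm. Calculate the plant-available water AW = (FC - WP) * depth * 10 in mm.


Step 1: Available water = (FC - WP) * depth * 10
Step 2: AW = (0.25 - 0.13) * 54 * 10
Step 3: AW = 0.12 * 54 * 10
Step 4: AW = 64.8 mm

64.8


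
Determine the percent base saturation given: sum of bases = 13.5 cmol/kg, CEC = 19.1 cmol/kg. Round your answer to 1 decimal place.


Step 1: BS = 100 * (sum of bases) / CEC
Step 2: BS = 100 * 13.5 / 19.1
Step 3: BS = 70.7%

70.7


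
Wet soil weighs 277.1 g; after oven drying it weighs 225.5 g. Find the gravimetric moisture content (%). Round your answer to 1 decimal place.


Step 1: Water mass = wet - dry = 277.1 - 225.5 = 51.6 g
Step 2: w = 100 * water mass / dry mass
Step 3: w = 100 * 51.6 / 225.5 = 22.9%

22.9


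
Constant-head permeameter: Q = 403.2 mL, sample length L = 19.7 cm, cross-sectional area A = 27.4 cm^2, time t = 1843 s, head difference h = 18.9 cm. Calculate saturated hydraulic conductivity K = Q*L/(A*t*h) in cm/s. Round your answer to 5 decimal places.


Step 1: K = Q * L / (A * t * h)
Step 2: Numerator = 403.2 * 19.7 = 7943.04
Step 3: Denominator = 27.4 * 1843 * 18.9 = 954415.98
Step 4: K = 7943.04 / 954415.98 = 0.00832 cm/s

0.00832


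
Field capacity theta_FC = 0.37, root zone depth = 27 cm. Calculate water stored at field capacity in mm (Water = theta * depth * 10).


Step 1: Water (mm) = theta_FC * depth (cm) * 10
Step 2: Water = 0.37 * 27 * 10
Step 3: Water = 99.9 mm

99.9


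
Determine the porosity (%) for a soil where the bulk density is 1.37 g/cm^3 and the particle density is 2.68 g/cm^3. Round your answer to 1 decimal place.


Step 1: Formula: n = 100 * (1 - BD / PD)
Step 2: n = 100 * (1 - 1.37 / 2.68)
Step 3: n = 100 * (1 - 0.51119)
Step 4: n = 48.9%

48.9


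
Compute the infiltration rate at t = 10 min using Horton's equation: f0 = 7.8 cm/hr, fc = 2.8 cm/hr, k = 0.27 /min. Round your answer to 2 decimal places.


Step 1: f = fc + (f0 - fc) * exp(-k * t)
Step 2: exp(-0.27 * 10) = 0.067206
Step 3: f = 2.8 + (7.8 - 2.8) * 0.067206
Step 4: f = 2.8 + 5.0 * 0.067206
Step 5: f = 3.14 cm/hr

3.14


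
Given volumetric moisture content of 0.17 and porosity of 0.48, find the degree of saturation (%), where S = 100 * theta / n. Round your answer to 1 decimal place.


Step 1: S = 100 * theta_v / n
Step 2: S = 100 * 0.17 / 0.48
Step 3: S = 35.4%

35.4


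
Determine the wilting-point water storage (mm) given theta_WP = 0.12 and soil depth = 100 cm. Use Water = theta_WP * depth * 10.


Step 1: Water (mm) = theta_WP * depth * 10
Step 2: Water = 0.12 * 100 * 10
Step 3: Water = 120.0 mm

120.0


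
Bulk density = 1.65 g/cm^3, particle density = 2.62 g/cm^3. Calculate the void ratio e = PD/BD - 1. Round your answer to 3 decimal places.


Step 1: e = PD / BD - 1
Step 2: e = 2.62 / 1.65 - 1
Step 3: e = 1.58788 - 1
Step 4: e = 0.588

0.588


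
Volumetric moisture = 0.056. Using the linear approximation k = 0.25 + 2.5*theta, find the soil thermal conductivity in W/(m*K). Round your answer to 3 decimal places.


Step 1: k = 0.25 + 2.5 * theta
Step 2: k = 0.25 + 2.5 * 0.056
Step 3: k = 0.25 + 0.14
Step 4: k = 0.39 W/(m*K)

0.39


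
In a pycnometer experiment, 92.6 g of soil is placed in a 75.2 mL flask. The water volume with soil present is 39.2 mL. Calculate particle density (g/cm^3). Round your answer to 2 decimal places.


Step 1: Volume of solids = flask volume - water volume with soil
Step 2: V_solids = 75.2 - 39.2 = 36.0 mL
Step 3: Particle density = mass / V_solids = 92.6 / 36.0 = 2.57 g/cm^3

2.57


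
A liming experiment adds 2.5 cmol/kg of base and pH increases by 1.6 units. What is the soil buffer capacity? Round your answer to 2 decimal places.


Step 1: BC = change in base / change in pH
Step 2: BC = 2.5 / 1.6
Step 3: BC = 1.56 cmol/(kg*pH unit)

1.56


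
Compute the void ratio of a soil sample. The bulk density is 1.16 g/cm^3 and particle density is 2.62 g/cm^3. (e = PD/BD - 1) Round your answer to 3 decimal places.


Step 1: e = PD / BD - 1
Step 2: e = 2.62 / 1.16 - 1
Step 3: e = 2.25862 - 1
Step 4: e = 1.259

1.259


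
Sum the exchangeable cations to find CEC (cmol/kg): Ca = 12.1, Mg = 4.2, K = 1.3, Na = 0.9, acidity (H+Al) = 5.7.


Step 1: CEC = Ca + Mg + K + Na + (H+Al)
Step 2: CEC = 12.1 + 4.2 + 1.3 + 0.9 + 5.7
Step 3: CEC = 24.2 cmol/kg

24.2


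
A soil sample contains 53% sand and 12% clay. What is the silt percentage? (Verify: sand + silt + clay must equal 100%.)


Step 1: sand + silt + clay = 100%
Step 2: silt = 100 - sand - clay
Step 3: silt = 100 - 53 - 12
Step 4: silt = 35%

35


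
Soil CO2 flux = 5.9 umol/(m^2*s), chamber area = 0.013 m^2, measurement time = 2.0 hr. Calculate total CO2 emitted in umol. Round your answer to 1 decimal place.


Step 1: Convert time to seconds: 2.0 hr * 3600 = 7200.0 s
Step 2: Total = flux * area * time_s
Step 3: Total = 5.9 * 0.013 * 7200.0
Step 4: Total = 552.2 umol

552.2


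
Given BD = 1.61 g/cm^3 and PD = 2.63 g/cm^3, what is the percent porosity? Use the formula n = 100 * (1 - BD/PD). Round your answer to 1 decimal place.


Step 1: Formula: n = 100 * (1 - BD / PD)
Step 2: n = 100 * (1 - 1.61 / 2.63)
Step 3: n = 100 * (1 - 0.61217)
Step 4: n = 38.8%

38.8


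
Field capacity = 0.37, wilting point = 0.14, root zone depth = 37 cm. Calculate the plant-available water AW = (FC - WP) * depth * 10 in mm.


Step 1: Available water = (FC - WP) * depth * 10
Step 2: AW = (0.37 - 0.14) * 37 * 10
Step 3: AW = 0.23 * 37 * 10
Step 4: AW = 85.1 mm

85.1


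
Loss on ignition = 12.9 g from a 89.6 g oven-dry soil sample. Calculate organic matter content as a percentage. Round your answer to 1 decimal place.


Step 1: OM% = 100 * LOI / sample mass
Step 2: OM = 100 * 12.9 / 89.6
Step 3: OM = 14.4%

14.4


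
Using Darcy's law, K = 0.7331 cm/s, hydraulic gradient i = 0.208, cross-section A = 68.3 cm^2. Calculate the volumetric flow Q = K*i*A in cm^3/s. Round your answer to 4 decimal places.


Step 1: Apply Darcy's law: Q = K * i * A
Step 2: Q = 0.7331 * 0.208 * 68.3
Step 3: Q = 10.4147 cm^3/s

10.4147


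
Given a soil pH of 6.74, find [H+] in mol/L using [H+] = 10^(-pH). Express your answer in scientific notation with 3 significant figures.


Step 1: [H+] = 10^(-pH)
Step 2: [H+] = 10^(-6.74)
Step 3: [H+] = 1.82e-07 mol/L

1.82e-07


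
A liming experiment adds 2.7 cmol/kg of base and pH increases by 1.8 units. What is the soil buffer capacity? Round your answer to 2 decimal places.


Step 1: BC = change in base / change in pH
Step 2: BC = 2.7 / 1.8
Step 3: BC = 1.5 cmol/(kg*pH unit)

1.5


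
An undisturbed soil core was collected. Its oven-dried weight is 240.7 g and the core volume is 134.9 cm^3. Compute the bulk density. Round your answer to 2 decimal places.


Step 1: Identify the formula: BD = dry mass / volume
Step 2: Substitute values: BD = 240.7 / 134.9
Step 3: BD = 1.78 g/cm^3

1.78


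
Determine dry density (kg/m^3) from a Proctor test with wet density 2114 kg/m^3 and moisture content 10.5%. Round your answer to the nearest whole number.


Step 1: Dry density = wet density / (1 + w/100)
Step 2: Dry density = 2114 / (1 + 10.5/100)
Step 3: Dry density = 2114 / 1.105
Step 4: Dry density = 1913 kg/m^3

1913


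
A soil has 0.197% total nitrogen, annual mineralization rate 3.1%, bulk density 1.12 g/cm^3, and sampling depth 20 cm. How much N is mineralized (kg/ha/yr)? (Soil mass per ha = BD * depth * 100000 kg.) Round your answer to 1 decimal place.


Step 1: Soil mass per ha = BD * depth * 100000 = 1.12 * 20 * 100000 = 2240000 kg
Step 2: Total N pool = soil mass * N%/100 = 2240000 * 0.197/100 = 4412.8 kg/ha
Step 3: N mineralized = N pool * rate%/100 = 4412.8 * 3.1/100 = 136.8 kg/ha/yr

136.8


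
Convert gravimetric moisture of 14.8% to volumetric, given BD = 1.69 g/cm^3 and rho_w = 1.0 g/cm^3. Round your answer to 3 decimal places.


Step 1: theta = (w / 100) * BD / rho_w
Step 2: theta = (14.8 / 100) * 1.69 / 1.0
Step 3: theta = 0.148 * 1.69
Step 4: theta = 0.25

0.25


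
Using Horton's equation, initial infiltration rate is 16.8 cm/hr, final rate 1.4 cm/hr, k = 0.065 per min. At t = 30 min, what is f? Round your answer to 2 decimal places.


Step 1: f = fc + (f0 - fc) * exp(-k * t)
Step 2: exp(-0.065 * 30) = 0.142274
Step 3: f = 1.4 + (16.8 - 1.4) * 0.142274
Step 4: f = 1.4 + 15.4 * 0.142274
Step 5: f = 3.59 cm/hr

3.59


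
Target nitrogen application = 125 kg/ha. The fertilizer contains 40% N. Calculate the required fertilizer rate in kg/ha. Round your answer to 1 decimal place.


Step 1: Fertilizer rate = target N / (N content / 100)
Step 2: Rate = 125 / (40 / 100)
Step 3: Rate = 125 / 0.4
Step 4: Rate = 312.5 kg/ha

312.5


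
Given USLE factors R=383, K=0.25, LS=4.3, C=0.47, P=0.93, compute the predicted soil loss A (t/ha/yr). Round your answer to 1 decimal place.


Step 1: A = R * K * LS * C * P
Step 2: R * K = 383 * 0.25 = 95.75
Step 3: (R*K) * LS = 95.75 * 4.3 = 411.725
Step 4: * C * P = 411.725 * 0.47 * 0.93 = 180.0
Step 5: A = 180.0 t/(ha*yr)

180.0


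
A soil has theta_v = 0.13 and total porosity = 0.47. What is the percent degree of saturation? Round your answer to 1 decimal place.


Step 1: S = 100 * theta_v / n
Step 2: S = 100 * 0.13 / 0.47
Step 3: S = 27.7%

27.7


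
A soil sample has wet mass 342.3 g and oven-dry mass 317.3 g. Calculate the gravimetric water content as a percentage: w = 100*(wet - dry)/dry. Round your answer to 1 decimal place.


Step 1: Water mass = wet - dry = 342.3 - 317.3 = 25.0 g
Step 2: w = 100 * water mass / dry mass
Step 3: w = 100 * 25.0 / 317.3 = 7.9%

7.9


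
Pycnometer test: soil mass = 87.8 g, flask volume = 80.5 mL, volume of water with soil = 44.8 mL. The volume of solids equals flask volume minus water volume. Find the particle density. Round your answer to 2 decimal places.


Step 1: Volume of solids = flask volume - water volume with soil
Step 2: V_solids = 80.5 - 44.8 = 35.7 mL
Step 3: Particle density = mass / V_solids = 87.8 / 35.7 = 2.46 g/cm^3

2.46


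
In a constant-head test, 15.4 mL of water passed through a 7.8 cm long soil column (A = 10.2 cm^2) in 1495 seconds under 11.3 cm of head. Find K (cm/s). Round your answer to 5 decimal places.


Step 1: K = Q * L / (A * t * h)
Step 2: Numerator = 15.4 * 7.8 = 120.12
Step 3: Denominator = 10.2 * 1495 * 11.3 = 172313.7
Step 4: K = 120.12 / 172313.7 = 0.0007 cm/s

0.0007


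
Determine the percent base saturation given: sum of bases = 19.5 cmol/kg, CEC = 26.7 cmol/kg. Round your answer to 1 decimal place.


Step 1: BS = 100 * (sum of bases) / CEC
Step 2: BS = 100 * 19.5 / 26.7
Step 3: BS = 73.0%

73.0


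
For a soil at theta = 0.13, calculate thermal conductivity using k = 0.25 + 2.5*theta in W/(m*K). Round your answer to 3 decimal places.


Step 1: k = 0.25 + 2.5 * theta
Step 2: k = 0.25 + 2.5 * 0.13
Step 3: k = 0.25 + 0.325
Step 4: k = 0.575 W/(m*K)

0.575


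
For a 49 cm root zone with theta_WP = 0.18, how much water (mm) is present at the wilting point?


Step 1: Water (mm) = theta_WP * depth * 10
Step 2: Water = 0.18 * 49 * 10
Step 3: Water = 88.2 mm

88.2


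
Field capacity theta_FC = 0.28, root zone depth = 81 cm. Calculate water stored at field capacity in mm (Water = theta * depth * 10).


Step 1: Water (mm) = theta_FC * depth (cm) * 10
Step 2: Water = 0.28 * 81 * 10
Step 3: Water = 226.8 mm

226.8


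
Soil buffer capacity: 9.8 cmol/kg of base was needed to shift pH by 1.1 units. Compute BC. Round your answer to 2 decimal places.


Step 1: BC = change in base / change in pH
Step 2: BC = 9.8 / 1.1
Step 3: BC = 8.91 cmol/(kg*pH unit)

8.91


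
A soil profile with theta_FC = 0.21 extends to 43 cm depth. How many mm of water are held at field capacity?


Step 1: Water (mm) = theta_FC * depth (cm) * 10
Step 2: Water = 0.21 * 43 * 10
Step 3: Water = 90.3 mm

90.3


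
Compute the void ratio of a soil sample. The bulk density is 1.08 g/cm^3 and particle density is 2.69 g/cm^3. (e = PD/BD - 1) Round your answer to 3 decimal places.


Step 1: e = PD / BD - 1
Step 2: e = 2.69 / 1.08 - 1
Step 3: e = 2.49074 - 1
Step 4: e = 1.491

1.491


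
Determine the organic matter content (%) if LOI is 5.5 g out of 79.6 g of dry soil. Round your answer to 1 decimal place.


Step 1: OM% = 100 * LOI / sample mass
Step 2: OM = 100 * 5.5 / 79.6
Step 3: OM = 6.9%

6.9


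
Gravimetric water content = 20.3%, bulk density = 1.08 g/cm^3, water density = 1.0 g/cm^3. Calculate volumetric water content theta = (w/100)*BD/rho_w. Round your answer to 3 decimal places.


Step 1: theta = (w / 100) * BD / rho_w
Step 2: theta = (20.3 / 100) * 1.08 / 1.0
Step 3: theta = 0.203 * 1.08
Step 4: theta = 0.219

0.219


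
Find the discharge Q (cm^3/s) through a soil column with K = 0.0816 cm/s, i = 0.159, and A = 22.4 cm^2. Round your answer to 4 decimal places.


Step 1: Apply Darcy's law: Q = K * i * A
Step 2: Q = 0.0816 * 0.159 * 22.4
Step 3: Q = 0.2906 cm^3/s

0.2906


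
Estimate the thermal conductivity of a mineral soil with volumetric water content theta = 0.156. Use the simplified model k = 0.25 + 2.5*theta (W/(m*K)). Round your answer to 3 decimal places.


Step 1: k = 0.25 + 2.5 * theta
Step 2: k = 0.25 + 2.5 * 0.156
Step 3: k = 0.25 + 0.39
Step 4: k = 0.64 W/(m*K)

0.64


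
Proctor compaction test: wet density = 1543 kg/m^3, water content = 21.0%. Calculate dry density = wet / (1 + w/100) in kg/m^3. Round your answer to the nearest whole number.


Step 1: Dry density = wet density / (1 + w/100)
Step 2: Dry density = 1543 / (1 + 21.0/100)
Step 3: Dry density = 1543 / 1.21
Step 4: Dry density = 1275 kg/m^3

1275


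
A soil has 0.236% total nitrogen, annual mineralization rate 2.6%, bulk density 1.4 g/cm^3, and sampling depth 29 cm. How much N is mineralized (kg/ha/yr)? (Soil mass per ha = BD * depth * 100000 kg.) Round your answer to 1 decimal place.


Step 1: Soil mass per ha = BD * depth * 100000 = 1.4 * 29 * 100000 = 4060000 kg
Step 2: Total N pool = soil mass * N%/100 = 4060000 * 0.236/100 = 9581.6 kg/ha
Step 3: N mineralized = N pool * rate%/100 = 9581.6 * 2.6/100 = 249.1 kg/ha/yr

249.1


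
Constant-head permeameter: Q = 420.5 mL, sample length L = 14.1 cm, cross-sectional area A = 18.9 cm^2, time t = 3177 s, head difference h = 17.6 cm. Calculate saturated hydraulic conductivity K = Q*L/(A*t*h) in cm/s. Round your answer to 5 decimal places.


Step 1: K = Q * L / (A * t * h)
Step 2: Numerator = 420.5 * 14.1 = 5929.05
Step 3: Denominator = 18.9 * 3177 * 17.6 = 1056797.28
Step 4: K = 5929.05 / 1056797.28 = 0.00561 cm/s

0.00561


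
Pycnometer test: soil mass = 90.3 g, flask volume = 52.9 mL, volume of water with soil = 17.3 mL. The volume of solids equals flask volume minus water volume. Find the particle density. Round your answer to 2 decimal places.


Step 1: Volume of solids = flask volume - water volume with soil
Step 2: V_solids = 52.9 - 17.3 = 35.6 mL
Step 3: Particle density = mass / V_solids = 90.3 / 35.6 = 2.54 g/cm^3

2.54


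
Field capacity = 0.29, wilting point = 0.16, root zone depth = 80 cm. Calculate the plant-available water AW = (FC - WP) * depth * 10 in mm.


Step 1: Available water = (FC - WP) * depth * 10
Step 2: AW = (0.29 - 0.16) * 80 * 10
Step 3: AW = 0.13 * 80 * 10
Step 4: AW = 104.0 mm

104.0


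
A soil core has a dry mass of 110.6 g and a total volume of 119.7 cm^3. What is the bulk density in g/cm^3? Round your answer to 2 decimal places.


Step 1: Identify the formula: BD = dry mass / volume
Step 2: Substitute values: BD = 110.6 / 119.7
Step 3: BD = 0.92 g/cm^3

0.92


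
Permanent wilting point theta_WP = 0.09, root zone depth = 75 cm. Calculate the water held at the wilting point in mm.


Step 1: Water (mm) = theta_WP * depth * 10
Step 2: Water = 0.09 * 75 * 10
Step 3: Water = 67.5 mm

67.5


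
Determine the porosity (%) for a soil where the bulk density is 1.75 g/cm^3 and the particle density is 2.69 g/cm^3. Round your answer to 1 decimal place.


Step 1: Formula: n = 100 * (1 - BD / PD)
Step 2: n = 100 * (1 - 1.75 / 2.69)
Step 3: n = 100 * (1 - 0.65056)
Step 4: n = 34.9%

34.9


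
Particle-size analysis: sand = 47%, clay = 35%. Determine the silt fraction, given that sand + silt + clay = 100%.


Step 1: sand + silt + clay = 100%
Step 2: silt = 100 - sand - clay
Step 3: silt = 100 - 47 - 35
Step 4: silt = 18%

18


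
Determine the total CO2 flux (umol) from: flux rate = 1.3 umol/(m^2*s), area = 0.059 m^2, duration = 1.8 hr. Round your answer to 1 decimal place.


Step 1: Convert time to seconds: 1.8 hr * 3600 = 6480.0 s
Step 2: Total = flux * area * time_s
Step 3: Total = 1.3 * 0.059 * 6480.0
Step 4: Total = 497.0 umol

497.0


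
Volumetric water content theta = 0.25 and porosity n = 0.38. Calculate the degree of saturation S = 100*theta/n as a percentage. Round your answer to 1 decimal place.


Step 1: S = 100 * theta_v / n
Step 2: S = 100 * 0.25 / 0.38
Step 3: S = 65.8%

65.8


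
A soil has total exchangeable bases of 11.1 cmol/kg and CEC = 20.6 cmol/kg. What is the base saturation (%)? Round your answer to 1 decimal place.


Step 1: BS = 100 * (sum of bases) / CEC
Step 2: BS = 100 * 11.1 / 20.6
Step 3: BS = 53.9%

53.9


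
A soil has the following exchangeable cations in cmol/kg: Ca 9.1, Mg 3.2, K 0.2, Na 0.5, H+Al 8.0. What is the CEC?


Step 1: CEC = Ca + Mg + K + Na + (H+Al)
Step 2: CEC = 9.1 + 3.2 + 0.2 + 0.5 + 8.0
Step 3: CEC = 21.0 cmol/kg

21.0


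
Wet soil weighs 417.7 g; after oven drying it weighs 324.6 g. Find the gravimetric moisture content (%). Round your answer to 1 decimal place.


Step 1: Water mass = wet - dry = 417.7 - 324.6 = 93.1 g
Step 2: w = 100 * water mass / dry mass
Step 3: w = 100 * 93.1 / 324.6 = 28.7%

28.7


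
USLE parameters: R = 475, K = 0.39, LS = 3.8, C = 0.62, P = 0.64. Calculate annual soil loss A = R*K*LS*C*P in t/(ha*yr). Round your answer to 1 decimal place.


Step 1: A = R * K * LS * C * P
Step 2: R * K = 475 * 0.39 = 185.25
Step 3: (R*K) * LS = 185.25 * 3.8 = 703.95
Step 4: * C * P = 703.95 * 0.62 * 0.64 = 279.3
Step 5: A = 279.3 t/(ha*yr)

279.3


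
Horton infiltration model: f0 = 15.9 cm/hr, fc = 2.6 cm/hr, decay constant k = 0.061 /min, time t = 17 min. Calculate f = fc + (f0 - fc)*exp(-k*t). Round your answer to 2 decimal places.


Step 1: f = fc + (f0 - fc) * exp(-k * t)
Step 2: exp(-0.061 * 17) = 0.354517
Step 3: f = 2.6 + (15.9 - 2.6) * 0.354517
Step 4: f = 2.6 + 13.3 * 0.354517
Step 5: f = 7.32 cm/hr

7.32


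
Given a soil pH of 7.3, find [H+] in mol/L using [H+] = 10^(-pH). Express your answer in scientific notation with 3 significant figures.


Step 1: [H+] = 10^(-pH)
Step 2: [H+] = 10^(-7.3)
Step 3: [H+] = 5.01e-08 mol/L

5.01e-08


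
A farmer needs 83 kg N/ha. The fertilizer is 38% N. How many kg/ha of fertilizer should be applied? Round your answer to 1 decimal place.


Step 1: Fertilizer rate = target N / (N content / 100)
Step 2: Rate = 83 / (38 / 100)
Step 3: Rate = 83 / 0.38
Step 4: Rate = 218.4 kg/ha

218.4


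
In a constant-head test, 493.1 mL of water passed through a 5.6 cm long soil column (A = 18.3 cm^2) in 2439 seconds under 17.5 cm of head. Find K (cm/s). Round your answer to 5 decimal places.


Step 1: K = Q * L / (A * t * h)
Step 2: Numerator = 493.1 * 5.6 = 2761.36
Step 3: Denominator = 18.3 * 2439 * 17.5 = 781089.75
Step 4: K = 2761.36 / 781089.75 = 0.00354 cm/s

0.00354


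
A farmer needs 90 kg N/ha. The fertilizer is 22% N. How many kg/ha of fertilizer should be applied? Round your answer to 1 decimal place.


Step 1: Fertilizer rate = target N / (N content / 100)
Step 2: Rate = 90 / (22 / 100)
Step 3: Rate = 90 / 0.22
Step 4: Rate = 409.1 kg/ha

409.1


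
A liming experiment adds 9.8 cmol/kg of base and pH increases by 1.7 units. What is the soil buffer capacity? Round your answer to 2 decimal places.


Step 1: BC = change in base / change in pH
Step 2: BC = 9.8 / 1.7
Step 3: BC = 5.76 cmol/(kg*pH unit)

5.76


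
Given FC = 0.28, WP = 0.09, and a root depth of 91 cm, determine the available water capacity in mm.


Step 1: Available water = (FC - WP) * depth * 10
Step 2: AW = (0.28 - 0.09) * 91 * 10
Step 3: AW = 0.19 * 91 * 10
Step 4: AW = 172.9 mm

172.9


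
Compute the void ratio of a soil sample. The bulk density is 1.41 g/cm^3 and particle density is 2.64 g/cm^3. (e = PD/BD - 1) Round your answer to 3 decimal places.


Step 1: e = PD / BD - 1
Step 2: e = 2.64 / 1.41 - 1
Step 3: e = 1.87234 - 1
Step 4: e = 0.872

0.872


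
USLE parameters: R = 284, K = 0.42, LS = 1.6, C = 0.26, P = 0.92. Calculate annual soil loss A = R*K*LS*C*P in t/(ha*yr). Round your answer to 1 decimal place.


Step 1: A = R * K * LS * C * P
Step 2: R * K = 284 * 0.42 = 119.28
Step 3: (R*K) * LS = 119.28 * 1.6 = 190.848
Step 4: * C * P = 190.848 * 0.26 * 0.92 = 45.7
Step 5: A = 45.7 t/(ha*yr)

45.7


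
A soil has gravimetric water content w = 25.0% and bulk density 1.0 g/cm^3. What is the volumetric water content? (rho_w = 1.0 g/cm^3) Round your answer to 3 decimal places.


Step 1: theta = (w / 100) * BD / rho_w
Step 2: theta = (25.0 / 100) * 1.0 / 1.0
Step 3: theta = 0.25 * 1.0
Step 4: theta = 0.25

0.25


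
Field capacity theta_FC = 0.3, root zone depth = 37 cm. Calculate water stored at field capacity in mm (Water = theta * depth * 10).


Step 1: Water (mm) = theta_FC * depth (cm) * 10
Step 2: Water = 0.3 * 37 * 10
Step 3: Water = 111.0 mm

111.0


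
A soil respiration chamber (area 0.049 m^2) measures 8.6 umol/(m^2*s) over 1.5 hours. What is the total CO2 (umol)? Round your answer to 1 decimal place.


Step 1: Convert time to seconds: 1.5 hr * 3600 = 5400.0 s
Step 2: Total = flux * area * time_s
Step 3: Total = 8.6 * 0.049 * 5400.0
Step 4: Total = 2275.6 umol

2275.6


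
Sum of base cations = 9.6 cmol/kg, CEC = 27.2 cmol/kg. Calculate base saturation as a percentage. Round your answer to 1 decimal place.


Step 1: BS = 100 * (sum of bases) / CEC
Step 2: BS = 100 * 9.6 / 27.2
Step 3: BS = 35.3%

35.3


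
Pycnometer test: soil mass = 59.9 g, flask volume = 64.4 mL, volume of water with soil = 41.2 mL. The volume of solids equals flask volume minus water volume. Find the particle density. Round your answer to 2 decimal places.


Step 1: Volume of solids = flask volume - water volume with soil
Step 2: V_solids = 64.4 - 41.2 = 23.2 mL
Step 3: Particle density = mass / V_solids = 59.9 / 23.2 = 2.58 g/cm^3

2.58


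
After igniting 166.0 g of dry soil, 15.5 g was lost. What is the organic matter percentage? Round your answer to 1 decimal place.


Step 1: OM% = 100 * LOI / sample mass
Step 2: OM = 100 * 15.5 / 166.0
Step 3: OM = 9.3%

9.3


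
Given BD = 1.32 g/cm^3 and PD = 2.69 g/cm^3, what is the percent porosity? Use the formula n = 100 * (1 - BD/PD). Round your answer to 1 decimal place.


Step 1: Formula: n = 100 * (1 - BD / PD)
Step 2: n = 100 * (1 - 1.32 / 2.69)
Step 3: n = 100 * (1 - 0.49071)
Step 4: n = 50.9%

50.9


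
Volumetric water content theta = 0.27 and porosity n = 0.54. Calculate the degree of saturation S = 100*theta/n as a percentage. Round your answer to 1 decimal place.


Step 1: S = 100 * theta_v / n
Step 2: S = 100 * 0.27 / 0.54
Step 3: S = 50.0%

50.0


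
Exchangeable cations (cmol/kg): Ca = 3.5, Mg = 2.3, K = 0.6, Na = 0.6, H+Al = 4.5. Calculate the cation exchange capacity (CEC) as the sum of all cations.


Step 1: CEC = Ca + Mg + K + Na + (H+Al)
Step 2: CEC = 3.5 + 2.3 + 0.6 + 0.6 + 4.5
Step 3: CEC = 11.5 cmol/kg

11.5


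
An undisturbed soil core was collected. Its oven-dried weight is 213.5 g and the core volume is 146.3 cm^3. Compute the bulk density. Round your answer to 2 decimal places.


Step 1: Identify the formula: BD = dry mass / volume
Step 2: Substitute values: BD = 213.5 / 146.3
Step 3: BD = 1.46 g/cm^3

1.46


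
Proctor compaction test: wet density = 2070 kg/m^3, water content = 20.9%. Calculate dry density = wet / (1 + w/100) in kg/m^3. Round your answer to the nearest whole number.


Step 1: Dry density = wet density / (1 + w/100)
Step 2: Dry density = 2070 / (1 + 20.9/100)
Step 3: Dry density = 2070 / 1.209
Step 4: Dry density = 1712 kg/m^3

1712


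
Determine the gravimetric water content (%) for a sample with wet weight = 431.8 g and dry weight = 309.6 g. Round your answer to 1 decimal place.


Step 1: Water mass = wet - dry = 431.8 - 309.6 = 122.2 g
Step 2: w = 100 * water mass / dry mass
Step 3: w = 100 * 122.2 / 309.6 = 39.5%

39.5


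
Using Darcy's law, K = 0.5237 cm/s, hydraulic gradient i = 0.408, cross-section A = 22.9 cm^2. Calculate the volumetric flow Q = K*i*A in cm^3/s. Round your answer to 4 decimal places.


Step 1: Apply Darcy's law: Q = K * i * A
Step 2: Q = 0.5237 * 0.408 * 22.9
Step 3: Q = 4.893 cm^3/s

4.893


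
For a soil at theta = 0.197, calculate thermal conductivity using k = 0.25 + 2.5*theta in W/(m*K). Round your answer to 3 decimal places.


Step 1: k = 0.25 + 2.5 * theta
Step 2: k = 0.25 + 2.5 * 0.197
Step 3: k = 0.25 + 0.493
Step 4: k = 0.743 W/(m*K)

0.743


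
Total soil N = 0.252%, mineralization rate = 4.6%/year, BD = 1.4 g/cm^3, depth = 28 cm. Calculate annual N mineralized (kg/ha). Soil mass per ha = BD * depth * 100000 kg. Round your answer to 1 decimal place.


Step 1: Soil mass per ha = BD * depth * 100000 = 1.4 * 28 * 100000 = 3920000 kg
Step 2: Total N pool = soil mass * N%/100 = 3920000 * 0.252/100 = 9878.4 kg/ha
Step 3: N mineralized = N pool * rate%/100 = 9878.4 * 4.6/100 = 454.4 kg/ha/yr

454.4


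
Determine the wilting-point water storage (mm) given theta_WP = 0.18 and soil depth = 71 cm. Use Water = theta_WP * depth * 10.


Step 1: Water (mm) = theta_WP * depth * 10
Step 2: Water = 0.18 * 71 * 10
Step 3: Water = 127.8 mm

127.8


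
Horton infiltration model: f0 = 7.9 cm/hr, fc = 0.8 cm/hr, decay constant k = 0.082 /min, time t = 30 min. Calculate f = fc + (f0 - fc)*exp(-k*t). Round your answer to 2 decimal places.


Step 1: f = fc + (f0 - fc) * exp(-k * t)
Step 2: exp(-0.082 * 30) = 0.085435
Step 3: f = 0.8 + (7.9 - 0.8) * 0.085435
Step 4: f = 0.8 + 7.1 * 0.085435
Step 5: f = 1.41 cm/hr

1.41


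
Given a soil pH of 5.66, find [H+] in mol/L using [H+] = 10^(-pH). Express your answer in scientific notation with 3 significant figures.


Step 1: [H+] = 10^(-pH)
Step 2: [H+] = 10^(-5.66)
Step 3: [H+] = 2.19e-06 mol/L

2.19e-06


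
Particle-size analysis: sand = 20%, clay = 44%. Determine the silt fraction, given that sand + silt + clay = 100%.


Step 1: sand + silt + clay = 100%
Step 2: silt = 100 - sand - clay
Step 3: silt = 100 - 20 - 44
Step 4: silt = 36%

36


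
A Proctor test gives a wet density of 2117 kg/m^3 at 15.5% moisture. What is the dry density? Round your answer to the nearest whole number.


Step 1: Dry density = wet density / (1 + w/100)
Step 2: Dry density = 2117 / (1 + 15.5/100)
Step 3: Dry density = 2117 / 1.155
Step 4: Dry density = 1833 kg/m^3

1833


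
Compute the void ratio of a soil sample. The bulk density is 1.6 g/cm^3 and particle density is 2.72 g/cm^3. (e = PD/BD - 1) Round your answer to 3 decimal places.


Step 1: e = PD / BD - 1
Step 2: e = 2.72 / 1.6 - 1
Step 3: e = 1.7 - 1
Step 4: e = 0.7

0.7


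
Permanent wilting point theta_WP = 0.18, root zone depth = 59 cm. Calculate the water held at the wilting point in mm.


Step 1: Water (mm) = theta_WP * depth * 10
Step 2: Water = 0.18 * 59 * 10
Step 3: Water = 106.2 mm

106.2


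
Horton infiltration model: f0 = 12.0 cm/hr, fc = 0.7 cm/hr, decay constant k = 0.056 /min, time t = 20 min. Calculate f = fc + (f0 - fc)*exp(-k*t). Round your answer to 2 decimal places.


Step 1: f = fc + (f0 - fc) * exp(-k * t)
Step 2: exp(-0.056 * 20) = 0.32628
Step 3: f = 0.7 + (12.0 - 0.7) * 0.32628
Step 4: f = 0.7 + 11.3 * 0.32628
Step 5: f = 4.39 cm/hr

4.39


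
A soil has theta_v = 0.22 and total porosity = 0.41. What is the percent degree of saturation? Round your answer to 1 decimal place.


Step 1: S = 100 * theta_v / n
Step 2: S = 100 * 0.22 / 0.41
Step 3: S = 53.7%

53.7


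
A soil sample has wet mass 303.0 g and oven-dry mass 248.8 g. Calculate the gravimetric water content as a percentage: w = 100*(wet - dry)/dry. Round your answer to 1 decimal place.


Step 1: Water mass = wet - dry = 303.0 - 248.8 = 54.2 g
Step 2: w = 100 * water mass / dry mass
Step 3: w = 100 * 54.2 / 248.8 = 21.8%

21.8


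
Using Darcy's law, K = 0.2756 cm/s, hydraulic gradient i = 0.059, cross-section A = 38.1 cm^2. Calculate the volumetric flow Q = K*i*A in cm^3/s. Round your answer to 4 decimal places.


Step 1: Apply Darcy's law: Q = K * i * A
Step 2: Q = 0.2756 * 0.059 * 38.1
Step 3: Q = 0.6195 cm^3/s

0.6195


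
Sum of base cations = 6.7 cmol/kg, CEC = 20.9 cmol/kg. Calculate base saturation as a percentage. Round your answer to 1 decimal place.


Step 1: BS = 100 * (sum of bases) / CEC
Step 2: BS = 100 * 6.7 / 20.9
Step 3: BS = 32.1%

32.1


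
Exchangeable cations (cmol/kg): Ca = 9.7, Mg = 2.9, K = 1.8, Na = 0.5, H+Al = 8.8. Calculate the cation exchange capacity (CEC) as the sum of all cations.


Step 1: CEC = Ca + Mg + K + Na + (H+Al)
Step 2: CEC = 9.7 + 2.9 + 1.8 + 0.5 + 8.8
Step 3: CEC = 23.7 cmol/kg

23.7


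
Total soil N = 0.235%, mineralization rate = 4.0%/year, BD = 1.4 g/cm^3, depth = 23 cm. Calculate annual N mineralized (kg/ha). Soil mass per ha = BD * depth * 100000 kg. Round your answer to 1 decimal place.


Step 1: Soil mass per ha = BD * depth * 100000 = 1.4 * 23 * 100000 = 3220000 kg
Step 2: Total N pool = soil mass * N%/100 = 3220000 * 0.235/100 = 7567.0 kg/ha
Step 3: N mineralized = N pool * rate%/100 = 7567.0 * 4.0/100 = 302.7 kg/ha/yr

302.7


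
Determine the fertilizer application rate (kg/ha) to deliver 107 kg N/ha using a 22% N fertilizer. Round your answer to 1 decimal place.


Step 1: Fertilizer rate = target N / (N content / 100)
Step 2: Rate = 107 / (22 / 100)
Step 3: Rate = 107 / 0.22
Step 4: Rate = 486.4 kg/ha

486.4


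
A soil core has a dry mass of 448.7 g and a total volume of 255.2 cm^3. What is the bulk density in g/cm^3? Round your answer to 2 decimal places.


Step 1: Identify the formula: BD = dry mass / volume
Step 2: Substitute values: BD = 448.7 / 255.2
Step 3: BD = 1.76 g/cm^3

1.76


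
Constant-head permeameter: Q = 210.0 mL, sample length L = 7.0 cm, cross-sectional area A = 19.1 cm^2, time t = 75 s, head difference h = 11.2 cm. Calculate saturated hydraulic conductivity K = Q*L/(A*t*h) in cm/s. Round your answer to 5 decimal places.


Step 1: K = Q * L / (A * t * h)
Step 2: Numerator = 210.0 * 7.0 = 1470.0
Step 3: Denominator = 19.1 * 75 * 11.2 = 16044.0
Step 4: K = 1470.0 / 16044.0 = 0.09162 cm/s

0.09162


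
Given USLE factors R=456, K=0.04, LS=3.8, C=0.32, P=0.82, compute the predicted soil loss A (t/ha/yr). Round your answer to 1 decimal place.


Step 1: A = R * K * LS * C * P
Step 2: R * K = 456 * 0.04 = 18.24
Step 3: (R*K) * LS = 18.24 * 3.8 = 69.312
Step 4: * C * P = 69.312 * 0.32 * 0.82 = 18.2
Step 5: A = 18.2 t/(ha*yr)

18.2


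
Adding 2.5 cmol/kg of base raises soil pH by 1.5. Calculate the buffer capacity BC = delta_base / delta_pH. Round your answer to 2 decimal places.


Step 1: BC = change in base / change in pH
Step 2: BC = 2.5 / 1.5
Step 3: BC = 1.67 cmol/(kg*pH unit)

1.67
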